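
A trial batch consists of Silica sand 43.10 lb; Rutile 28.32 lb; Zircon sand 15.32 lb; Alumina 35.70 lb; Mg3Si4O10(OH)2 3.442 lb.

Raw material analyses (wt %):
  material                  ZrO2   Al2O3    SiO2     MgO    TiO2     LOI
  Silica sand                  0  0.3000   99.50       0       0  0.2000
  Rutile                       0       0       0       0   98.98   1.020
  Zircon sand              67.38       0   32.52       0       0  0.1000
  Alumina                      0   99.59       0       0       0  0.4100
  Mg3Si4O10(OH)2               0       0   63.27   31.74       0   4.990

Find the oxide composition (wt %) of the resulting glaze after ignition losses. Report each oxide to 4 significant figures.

Glass mass = 125.2 lb (batch 125.9 − LOI 0.7085).
Composition: ZrO2 8.247%, Al2O3 28.51%, SiO2 39.98%, MgO 0.8728%, TiO2 22.39%

Each numeric step holds full float precision in all steps — the intermediate values are printed, rounded to 4 significant figures, as written — every reported number is rounded exactly once — all derived quantities, which include net glass mass, the five compositions, LOI, totals, yield, are recomputed in full precision, as given in the question or the answer, from the weighed amounts per 125.2 lb of glass.
Mass of each oxide from the mix:
  ZrO2: 15.32·0.6738 = 10.32 lb
  Al2O3: 43.10·0.003000 + 35.70·0.9959 = 35.68 lb
  SiO2: 43.10·0.9950 + 15.32·0.3252 + 3.442·0.6327 = 50.04 lb
  MgO: 3.442·0.3174 = 1.092 lb
  TiO2: 28.32·0.9898 = 28.03 lb
LOI: 43.10·0.002000 + 28.32·0.01020 + 15.32·0.001000 + 35.70·0.004100 + 3.442·0.04990 = 0.7085 lb
batch − LOI leaves glass = 125.9 − 0.7085 = 125.2 lb (matching Σ of the oxides)
wt % = oxide mass / glass mass × 100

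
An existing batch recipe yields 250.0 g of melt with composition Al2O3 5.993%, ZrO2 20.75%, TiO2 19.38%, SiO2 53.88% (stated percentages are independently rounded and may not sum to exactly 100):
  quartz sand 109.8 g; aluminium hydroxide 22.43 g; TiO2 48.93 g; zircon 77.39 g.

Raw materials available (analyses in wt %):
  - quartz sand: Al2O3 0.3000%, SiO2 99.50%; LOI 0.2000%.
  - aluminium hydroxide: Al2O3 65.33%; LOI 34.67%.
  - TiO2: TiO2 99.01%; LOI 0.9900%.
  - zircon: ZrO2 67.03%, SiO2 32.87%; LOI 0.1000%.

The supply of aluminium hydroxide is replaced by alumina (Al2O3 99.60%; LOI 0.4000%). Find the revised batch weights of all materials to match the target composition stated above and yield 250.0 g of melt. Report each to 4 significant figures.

Each numeric step holds full float precision in all steps. Values along the way are printed rounded to four significant digits between the steps — each reported number takes a single rounding. The derived quantities (the totals, ignition loss, glass mass, four oxide percentages, yield) are computed at full precision from the weighed amounts at 250.0 g of glass exactly as shown in question or answer.
The oxide mass targets at 250.0 g melt:
  Al2O3: 5.993% × 250.0 = 14.98 g
  ZrO2: 20.75% × 250.0 = 51.88 g
  TiO2: 19.38% × 250.0 = 48.45 g
  SiO2: 53.88% × 250.0 = 134.7 g
Verifying the oxide balance applying the batch weights above, relative to the basis at hand (every target is met by its sum inside rounding margins):
  Al2O3: 109.8·0.003000 + 14.71·0.9960 = 14.98 g (target 14.98 g)
  ZrO2: 77.39·0.6703 = 51.87 g (target 51.88 g)
  TiO2: 48.93·0.9901 = 48.45 g (target 48.45 g)
  SiO2: 109.8·0.9950 + 77.39·0.3287 = 134.7 g (target 134.7 g)
Glass mass check: the batch minus its LOI: 250.0 g (per-oxide target masses sum to 250.0 g; stated basis 250.0 g — gaps are rounding artifacts).
Batch grand total — Σ batch = 250.8 g; ignition loss, Σ(batch × LOI) = 0.8402 g; the yield ratio, glass ÷ batch: 99.67%.

Revised batch per 250.0 g melt:
  quartz sand: 109.8 g
  alumina: 14.71 g
  TiO2: 48.93 g
  zircon: 77.39 g
Total batch = 250.8 g; LOI loss = 0.8402 g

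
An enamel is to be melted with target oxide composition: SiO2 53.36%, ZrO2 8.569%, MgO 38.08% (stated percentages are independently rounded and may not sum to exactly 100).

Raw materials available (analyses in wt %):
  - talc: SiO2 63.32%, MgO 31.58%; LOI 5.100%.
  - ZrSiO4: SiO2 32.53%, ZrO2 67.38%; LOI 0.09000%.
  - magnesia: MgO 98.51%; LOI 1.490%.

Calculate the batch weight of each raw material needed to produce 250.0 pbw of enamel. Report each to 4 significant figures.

In-progress results are shown rounded off to 4 significant digits across the worked steps; the whole derivation runs at exact precision through the solve. A single rounding produces each reported figure; all derived quantities, which include three oxide percentages, LOI, net glass mass, the yield, the totals, are recomputed in full precision, as they appear in either problem or answer, from the batch weights on 250.0 pbw of glass.
Target oxide masses per 250.0 pbw enamel:
  SiO2: 53.36% × 250.0 = 133.4 pbw
  ZrO2: 8.569% × 250.0 = 21.42 pbw
  MgO: 38.08% × 250.0 = 95.20 pbw
Per-oxide balance check given the weights on record, relative to the basis at hand (sums match the target masses within answer rounding):
  SiO2: 194.3·0.6332 + 31.79·0.3253 = 133.4 pbw (target 133.4 pbw)
  ZrO2: 31.79·0.6738 = 21.42 pbw (target 21.42 pbw)
  MgO: 194.3·0.3158 + 34.34·0.9851 = 95.19 pbw (target 95.20 pbw)
Glass-mass sanity pass: batch total minus LOI = 250.0 pbw (oxide target masses add up to 250.0 pbw; stated basis 250.0 pbw — differing by rounding only).
Total batch = Σ batch = 260.4 pbw; LOI removed, Σ of batch·LOI: 10.45 pbw; glass ÷ batch gives a yield of 95.99%.

Batch per 250.0 pbw enamel:
  talc: 194.3 pbw
  ZrSiO4: 31.79 pbw
  magnesia: 34.34 pbw
Total batch = 260.4 pbw; LOI loss = 10.45 pbw; yield = 95.99%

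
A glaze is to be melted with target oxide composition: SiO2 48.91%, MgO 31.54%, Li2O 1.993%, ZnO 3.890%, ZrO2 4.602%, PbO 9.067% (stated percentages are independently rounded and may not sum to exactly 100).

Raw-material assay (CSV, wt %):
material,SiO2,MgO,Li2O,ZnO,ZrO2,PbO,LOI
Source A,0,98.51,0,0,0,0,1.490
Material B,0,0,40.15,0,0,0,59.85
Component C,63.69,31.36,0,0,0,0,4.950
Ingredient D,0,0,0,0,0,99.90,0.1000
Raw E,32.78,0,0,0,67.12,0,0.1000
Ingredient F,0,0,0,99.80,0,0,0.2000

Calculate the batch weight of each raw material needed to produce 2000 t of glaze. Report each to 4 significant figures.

Batch per 2000 t glaze:
  Source A: 173.9 t
  Material B: 99.28 t
  Component C: 1465 t
  Ingredient D: 181.5 t
  Raw E: 137.1 t
  Ingredient F: 77.96 t
Total batch = 2135 t; LOI loss = 135.0 t; yield = 93.68%

Values along the way appear with 4-significant-digit rounding within the worked lines; every computation keeps full precision end to end — every reported result undergoes a single rounding — all derived quantities are carried at full float precision (glass mass, the yield, the totals, LOI, six oxide percentages) from the weighed amounts at 2000 t of glass, as set out in question or answer.
Per-oxide target masses for 2000 t glaze:
  SiO2: 48.91% × 2000 = 978.2 t
  MgO: 31.54% × 2000 = 630.8 t
  Li2O: 1.993% × 2000 = 39.86 t
  ZnO: 3.890% × 2000 = 77.80 t
  ZrO2: 4.602% × 2000 = 92.04 t
  PbO: 9.067% × 2000 = 181.3 t
Sums-versus-targets review on the weights just shown, at the basis given (sum by sum, the targets are met modulo rounding of the values):
  SiO2: 1465·0.6369 + 137.1·0.3278 = 978.0 t (target 978.2 t)
  MgO: 173.9·0.9851 + 1465·0.3136 = 630.7 t (target 630.8 t)
  Li2O: 99.28·0.4015 = 39.86 t (target 39.86 t)
  ZnO: 77.96·0.9980 = 77.80 t (target 77.80 t)
  ZrO2: 137.1·0.6712 = 92.02 t (target 92.04 t)
  PbO: 181.5·0.9990 = 181.3 t (target 181.3 t)
Mass balance on the glass: the batch minus its LOI: 2000 t (the targets, summed, come to 2000 t; stated basis 2000 t — differing by rounding only).
Adding the batch up: Σ batch = 2135 t; LOI removed, Σ of batch·LOI: 135.0 t; yield: glass divided by total = 93.68%.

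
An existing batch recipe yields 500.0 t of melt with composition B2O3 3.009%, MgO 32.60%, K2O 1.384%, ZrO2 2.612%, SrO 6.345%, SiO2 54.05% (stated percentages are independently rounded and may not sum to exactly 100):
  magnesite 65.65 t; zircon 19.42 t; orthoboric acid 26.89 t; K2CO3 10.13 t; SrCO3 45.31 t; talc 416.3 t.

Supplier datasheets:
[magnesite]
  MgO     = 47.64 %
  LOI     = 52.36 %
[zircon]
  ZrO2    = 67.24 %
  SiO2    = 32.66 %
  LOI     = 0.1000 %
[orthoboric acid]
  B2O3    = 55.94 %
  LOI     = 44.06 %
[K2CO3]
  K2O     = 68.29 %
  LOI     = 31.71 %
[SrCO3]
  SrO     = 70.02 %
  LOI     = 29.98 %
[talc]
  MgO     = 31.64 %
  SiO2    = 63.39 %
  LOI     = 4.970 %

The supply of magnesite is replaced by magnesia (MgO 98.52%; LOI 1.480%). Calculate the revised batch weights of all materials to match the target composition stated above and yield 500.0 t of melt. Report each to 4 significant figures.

Each numeric step maintains full precision from first step to last — intermediates are shown rounded to 4 significant digits in the working. Every reported value takes a single rounding — all derived quantities (ignition loss, the yield, glass mass, six oxide percentages, the totals) are re-derived in full float precision from the batch weights for 500.0 t of glass as they appear in the problem or answer text.
Oxide-by-oxide targets in 500.0 t melt:
  B2O3: 3.009% × 500.0 = 15.04 t
  MgO: 32.60% × 500.0 = 163.0 t
  K2O: 1.384% × 500.0 = 6.920 t
  ZrO2: 2.612% × 500.0 = 13.06 t
  SrO: 6.345% × 500.0 = 31.72 t
  SiO2: 54.05% × 500.0 = 270.2 t
Oxide-by-oxide audit using the reported weights, under the basis named above (sum by sum, the targets are met up to rounding of the answer):
  B2O3: 26.89·0.5594 = 15.04 t (target 15.04 t)
  MgO: 31.75·0.9852 + 416.3·0.3164 = 163.0 t (target 163.0 t)
  K2O: 10.13·0.6829 = 6.918 t (target 6.920 t)
  ZrO2: 19.42·0.6724 = 13.06 t (target 13.06 t)
  SrO: 45.31·0.7002 = 31.73 t (target 31.72 t)
  SiO2: 19.42·0.3266 + 416.3·0.6339 = 270.2 t (target 270.2 t)
Auditing the glass mass value: the batch minus its LOI: 500.0 t (the targets, summed, come to 500.0 t; stated basis 500.0 t — differing by rounding only).
Total batch = Σ batch = 549.8 t; Σ batch·LOI gives LOI loss = 49.82 t; the yield ratio, glass ÷ batch: 90.94%.

Revised batch per 500.0 t melt:
  magnesia: 31.75 t
  zircon: 19.42 t
  orthoboric acid: 26.89 t
  K2CO3: 10.13 t
  SrCO3: 45.31 t
  talc: 416.3 t
Total batch = 549.8 t; LOI loss = 49.82 t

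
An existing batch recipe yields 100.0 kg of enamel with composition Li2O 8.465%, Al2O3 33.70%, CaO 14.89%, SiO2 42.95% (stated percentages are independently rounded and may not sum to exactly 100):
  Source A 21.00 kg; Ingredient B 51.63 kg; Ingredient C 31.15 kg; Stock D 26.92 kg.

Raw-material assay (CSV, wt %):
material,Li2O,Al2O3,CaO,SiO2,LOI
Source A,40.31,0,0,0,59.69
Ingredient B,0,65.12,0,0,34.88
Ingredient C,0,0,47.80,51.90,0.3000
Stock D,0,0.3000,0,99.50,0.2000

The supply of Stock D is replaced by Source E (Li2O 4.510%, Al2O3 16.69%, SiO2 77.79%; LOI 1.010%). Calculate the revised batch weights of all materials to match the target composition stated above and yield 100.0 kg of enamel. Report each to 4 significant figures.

Revised batch per 100.0 kg enamel:
  Source A: 17.15 kg
  Ingredient B: 42.93 kg
  Ingredient C: 31.15 kg
  Source E: 34.43 kg
Total batch = 125.7 kg; LOI loss = 25.65 kg

Intermediates are displayed rounded to four significant figures between the steps — every computation runs at full float precision all the way through — a single rounding yields each reported number — the derived quantities (the four compositions, totals, LOI, yield, glass mass) are computed in exact precision starting from the weights per 100.0 kg of glass, as they appear in the problem or answer text.
Per-oxide target masses for 100.0 kg enamel:
  Li2O: 8.465% × 100.0 = 8.465 kg
  Al2O3: 33.70% × 100.0 = 33.70 kg
  CaO: 14.89% × 100.0 = 14.89 kg
  SiO2: 42.95% × 100.0 = 42.95 kg
Mass-balance tally per oxide applying the batch weights above, under the basis named above (each sum matches its target mass once rounding is allowed for):
  Li2O: 17.15·0.4031 + 34.43·0.04510 = 8.466 kg (target 8.465 kg)
  Al2O3: 42.93·0.6512 + 34.43·0.1669 = 33.70 kg (target 33.70 kg)
  CaO: 31.15·0.4780 = 14.89 kg (target 14.89 kg)
  SiO2: 31.15·0.5190 + 34.43·0.7779 = 42.95 kg (target 42.95 kg)
Mass balance on the glass: batch total minus LOI = 100.0 kg (oxide target masses add up to 100.0 kg; with the basis standing at 100.0 kg — differing by rounding only).
Summing the batch: Σ batch = 125.7 kg; LOI loss = Σ batch·LOI = 25.65 kg; the yield ratio, glass ÷ batch: 79.59%.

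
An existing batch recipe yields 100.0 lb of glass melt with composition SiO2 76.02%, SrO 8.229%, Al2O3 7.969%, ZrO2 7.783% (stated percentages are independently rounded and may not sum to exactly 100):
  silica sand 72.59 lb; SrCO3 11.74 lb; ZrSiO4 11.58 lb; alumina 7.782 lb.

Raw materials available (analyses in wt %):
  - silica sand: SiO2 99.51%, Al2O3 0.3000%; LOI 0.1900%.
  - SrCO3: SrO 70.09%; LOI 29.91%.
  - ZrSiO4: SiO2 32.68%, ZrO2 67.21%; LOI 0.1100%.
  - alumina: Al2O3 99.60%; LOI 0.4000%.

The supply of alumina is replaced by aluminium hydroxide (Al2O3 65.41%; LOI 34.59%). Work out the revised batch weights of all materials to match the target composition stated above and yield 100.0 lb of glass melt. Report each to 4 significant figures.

All internal work holds exact precision at every stage — intermediates are displayed with 4-significant-digit rounding on the page; each reported number is rounded just once — all derived quantities are re-derived starting from the weights at 100.0 lb of glass at exact precision (net glass mass, four oxide percentages, yield, LOI, the totals) as given in either problem or answer.
Oxide mass targets, per 100.0 lb glass melt:
  SiO2: 76.02% × 100.0 = 76.02 lb
  SrO: 8.229% × 100.0 = 8.229 lb
  Al2O3: 7.969% × 100.0 = 7.969 lb
  ZrO2: 7.783% × 100.0 = 7.783 lb
Sums-versus-targets review per the reported batch figures, against the basis in use (each sum matches its target mass within answer rounding):
  SiO2: 72.59·0.9951 + 11.58·0.3268 = 76.02 lb (target 76.02 lb)
  SrO: 11.74·0.7009 = 8.229 lb (target 8.229 lb)
  Al2O3: 72.59·0.003000 + 11.85·0.6541 = 7.969 lb (target 7.969 lb)
  ZrO2: 11.58·0.6721 = 7.783 lb (target 7.783 lb)
Glass-mass sanity pass: net batch after ignition = 100.0 lb (per-oxide target masses sum to 100.0 lb; basis as stated: 100.0 lb — rounding explains the deltas).
Summing the batch: Σ batch = 107.8 lb; Σ batch·LOI gives LOI loss = 7.761 lb; yield = glass ÷ total batch = 92.80%.

Revised batch per 100.0 lb glass melt:
  silica sand: 72.59 lb
  SrCO3: 11.74 lb
  ZrSiO4: 11.58 lb
  aluminium hydroxide: 11.85 lb
Total batch = 107.8 lb; LOI loss = 7.761 lb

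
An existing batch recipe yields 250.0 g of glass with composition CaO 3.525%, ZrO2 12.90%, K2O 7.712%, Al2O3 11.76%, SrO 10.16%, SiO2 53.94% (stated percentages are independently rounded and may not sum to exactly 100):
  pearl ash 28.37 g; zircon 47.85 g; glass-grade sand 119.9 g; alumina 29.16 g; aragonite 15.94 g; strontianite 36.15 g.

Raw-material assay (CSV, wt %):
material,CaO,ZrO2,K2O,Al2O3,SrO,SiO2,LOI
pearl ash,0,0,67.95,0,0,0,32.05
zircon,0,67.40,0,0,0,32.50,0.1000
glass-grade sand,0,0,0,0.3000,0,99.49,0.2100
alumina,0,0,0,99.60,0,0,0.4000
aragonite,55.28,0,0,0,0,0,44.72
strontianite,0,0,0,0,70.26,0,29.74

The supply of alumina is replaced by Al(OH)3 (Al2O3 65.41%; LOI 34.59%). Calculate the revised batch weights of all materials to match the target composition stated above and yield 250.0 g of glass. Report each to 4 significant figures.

Working values are displayed rounded to 4 significant figures alongside each step. All arithmetic keeps exact precision through every step; each reported value is rounded a single time; the derived quantities (the totals, LOI, net glass mass, the yield, the six compositions) are recomputed in exact precision from the weighed amounts at 250.0 g of glass as they appear in the problem or answer text.
The oxide mass targets at 250.0 g glass:
  CaO: 3.525% × 250.0 = 8.812 g
  ZrO2: 12.90% × 250.0 = 32.25 g
  K2O: 7.712% × 250.0 = 19.28 g
  Al2O3: 11.76% × 250.0 = 29.40 g
  SrO: 10.16% × 250.0 = 25.40 g
  SiO2: 53.94% × 250.0 = 134.8 g
Balance tally, oxide-wise, given the weights on record, against the basis in use (each sum matches its target mass given rounding of the digits):
  CaO: 15.94·0.5528 = 8.812 g (target 8.812 g)
  ZrO2: 47.85·0.6740 = 32.25 g (target 32.25 g)
  K2O: 28.37·0.6795 = 19.28 g (target 19.28 g)
  Al2O3: 119.9·0.003000 + 44.40·0.6541 = 29.40 g (target 29.40 g)
  SrO: 36.15·0.7026 = 25.40 g (target 25.40 g)
  SiO2: 47.85·0.3250 + 119.9·0.9949 = 134.8 g (target 134.8 g)
Consistency of the glass mass: the batch minus its LOI: 250.0 g (the targets, summed, come to 250.0 g; against the stated basis, 250.0 g — rounding explains the deltas).
Adding the batch up: Σ batch = 292.6 g; LOI loss = Σ batch·LOI = 42.63 g; glass ÷ batch gives a yield of 85.43%.

Revised batch per 250.0 g glass:
  pearl ash: 28.37 g
  zircon: 47.85 g
  glass-grade sand: 119.9 g
  Al(OH)3: 44.40 g
  aragonite: 15.94 g
  strontianite: 36.15 g
Total batch = 292.6 g; LOI loss = 42.63 g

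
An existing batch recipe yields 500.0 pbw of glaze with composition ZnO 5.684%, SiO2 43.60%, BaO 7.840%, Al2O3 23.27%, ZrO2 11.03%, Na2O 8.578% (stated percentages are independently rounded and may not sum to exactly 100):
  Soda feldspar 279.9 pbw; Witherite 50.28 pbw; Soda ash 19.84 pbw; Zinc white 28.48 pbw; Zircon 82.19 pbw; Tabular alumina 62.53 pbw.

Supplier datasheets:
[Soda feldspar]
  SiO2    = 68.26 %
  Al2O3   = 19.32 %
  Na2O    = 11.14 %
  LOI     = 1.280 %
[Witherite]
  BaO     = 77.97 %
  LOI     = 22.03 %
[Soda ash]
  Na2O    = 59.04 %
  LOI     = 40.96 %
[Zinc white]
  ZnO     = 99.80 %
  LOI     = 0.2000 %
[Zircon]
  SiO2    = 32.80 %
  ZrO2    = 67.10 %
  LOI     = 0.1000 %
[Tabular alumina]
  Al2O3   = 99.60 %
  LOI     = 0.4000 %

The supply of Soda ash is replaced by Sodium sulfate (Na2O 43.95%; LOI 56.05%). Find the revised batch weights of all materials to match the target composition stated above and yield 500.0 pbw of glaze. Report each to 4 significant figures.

Each numeric step maintains exact precision through every step. The intermediate values are shown with 4-significant-figure rounding between the steps — exactly one rounding goes into each reported result. The derived quantities, including the six compositions, yield, net glass mass, the totals, ignition loss, are rebuilt starting from the weights on 500.0 pbw of glass at exact precision, precisely as stated by the problem or answer text.
The oxide mass targets at 500.0 pbw glaze:
  ZnO: 5.684% × 500.0 = 28.42 pbw
  SiO2: 43.60% × 500.0 = 218.0 pbw
  BaO: 7.840% × 500.0 = 39.20 pbw
  Al2O3: 23.27% × 500.0 = 116.4 pbw
  ZrO2: 11.03% × 500.0 = 55.15 pbw
  Na2O: 8.578% × 500.0 = 42.89 pbw
Checking each oxide sum per the reported batch figures, under the basis named above (every target is met by its sum once rounding is allowed for):
  ZnO: 28.48·0.9980 = 28.42 pbw (target 28.42 pbw)
  SiO2: 279.9·0.6826 + 82.19·0.3280 = 218.0 pbw (target 218.0 pbw)
  BaO: 50.28·0.7797 = 39.20 pbw (target 39.20 pbw)
  Al2O3: 279.9·0.1932 + 62.53·0.9960 = 116.4 pbw (target 116.4 pbw)
  ZrO2: 82.19·0.6710 = 55.15 pbw (target 55.15 pbw)
  Na2O: 279.9·0.1114 + 26.65·0.4395 = 42.89 pbw (target 42.89 pbw)
Glass-mass closure: whole batch net of LOI = 500.0 pbw (oxide target masses add up to 500.0 pbw; the stated basis being 500.0 pbw — deltas are rounding alone).
Whole-batch sum: Σ batch = 530.0 pbw; Σ batch·LOI gives LOI loss = 29.99 pbw; yield = glass ÷ total batch = 94.34%.

Revised batch per 500.0 pbw glaze:
  Soda feldspar: 279.9 pbw
  Witherite: 50.28 pbw
  Sodium sulfate: 26.65 pbw
  Zinc white: 28.48 pbw
  Zircon: 82.19 pbw
  Tabular alumina: 62.53 pbw
Total batch = 530.0 pbw; LOI loss = 29.99 pbw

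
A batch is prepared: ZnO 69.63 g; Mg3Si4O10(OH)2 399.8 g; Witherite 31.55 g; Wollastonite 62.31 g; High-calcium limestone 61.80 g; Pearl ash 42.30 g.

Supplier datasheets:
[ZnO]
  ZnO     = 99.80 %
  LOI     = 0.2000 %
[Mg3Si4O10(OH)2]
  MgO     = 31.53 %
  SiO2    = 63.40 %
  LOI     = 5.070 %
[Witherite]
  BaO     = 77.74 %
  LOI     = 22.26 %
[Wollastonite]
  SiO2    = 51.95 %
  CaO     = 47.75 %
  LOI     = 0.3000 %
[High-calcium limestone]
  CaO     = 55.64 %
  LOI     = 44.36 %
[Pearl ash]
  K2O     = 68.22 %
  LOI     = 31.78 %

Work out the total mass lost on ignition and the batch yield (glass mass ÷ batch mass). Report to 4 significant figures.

LOI loss = 68.48 g; glass = 598.9 g; yield = 89.74%

The intermediate values appear, rounded to 4 significant figures, in the printout; the working math runs at full float precision at every stage. A single rounding produces each reported value. The derived quantities are rebuilt using the weight values on 598.9 g of glass at full precision (the totals, net glass mass, the yield, six oxide percentages, ignition loss) exactly as shown in either problem or answer.
Per-material ignition loss:
  ZnO: 69.63 × 0.002000 = 0.1393 g
  Mg3Si4O10(OH)2: 399.8 × 0.05070 = 20.27 g
  Witherite: 31.55 × 0.2226 = 7.023 g
  Wollastonite: 62.31 × 0.003000 = 0.1869 g
  High-calcium limestone: 61.80 × 0.4436 = 27.41 g
  Pearl ash: 42.30 × 0.3178 = 13.44 g
Total LOI = 68.48 g
Glass = batch − LOI = 667.4 − 68.48 = 598.9 g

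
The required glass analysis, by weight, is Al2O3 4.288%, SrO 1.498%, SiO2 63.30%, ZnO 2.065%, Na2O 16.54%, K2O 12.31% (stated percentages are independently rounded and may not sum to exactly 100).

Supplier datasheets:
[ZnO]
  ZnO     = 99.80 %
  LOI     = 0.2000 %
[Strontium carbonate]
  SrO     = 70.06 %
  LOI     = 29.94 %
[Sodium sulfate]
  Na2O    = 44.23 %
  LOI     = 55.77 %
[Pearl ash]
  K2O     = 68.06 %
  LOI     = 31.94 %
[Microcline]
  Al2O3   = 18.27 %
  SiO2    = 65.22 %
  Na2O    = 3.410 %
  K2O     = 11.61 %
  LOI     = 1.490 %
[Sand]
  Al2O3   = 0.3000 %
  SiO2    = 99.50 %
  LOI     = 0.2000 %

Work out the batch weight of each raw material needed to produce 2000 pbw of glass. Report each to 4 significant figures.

Batch per 2000 pbw glass:
  ZnO: 41.38 pbw
  Strontium carbonate: 42.76 pbw
  Sodium sulfate: 713.0 pbw
  Pearl ash: 284.4 pbw
  Microcline: 453.4 pbw
  Sand: 975.2 pbw
Total batch = 2510 pbw; LOI loss = 510.1 pbw; yield = 79.68%

All internal work keeps full float precision in all steps. The intermediate values are displayed, rounded to 4 significant figures, between the steps. Each reported result sees exactly one rounding; the derived quantities, which include totals, six oxide percentages, glass mass, the yield, LOI, are computed in exact precision, as set out in the question or the answer, from the batch weights on 2000 pbw of glass.
Target oxide masses per 2000 pbw glass:
  Al2O3: 4.288% × 2000 = 85.76 pbw
  SrO: 1.498% × 2000 = 29.96 pbw
  SiO2: 63.30% × 2000 = 1266 pbw
  ZnO: 2.065% × 2000 = 41.30 pbw
  Na2O: 16.54% × 2000 = 330.8 pbw
  K2O: 12.31% × 2000 = 246.2 pbw
Balance tally, oxide-wise, from the weights as reported, against the basis in use (summed amounts equal target values exact up to rounding of places):
  Al2O3: 453.4·0.1827 + 975.2·0.003000 = 85.76 pbw (target 85.76 pbw)
  SrO: 42.76·0.7006 = 29.96 pbw (target 29.96 pbw)
  SiO2: 453.4·0.6522 + 975.2·0.9950 = 1266 pbw (target 1266 pbw)
  ZnO: 41.38·0.9980 = 41.30 pbw (target 41.30 pbw)
  Na2O: 713.0·0.4423 + 453.4·0.03410 = 330.8 pbw (target 330.8 pbw)
  K2O: 284.4·0.6806 + 453.4·0.1161 = 246.2 pbw (target 246.2 pbw)
The glass-mass cross-check: whole batch net of LOI = 2000 pbw (summing oxide targets gives 2000 pbw; basis as stated: 2000 pbw — a pure rounding effect).
Adding the batch up: Σ batch = 2510 pbw; loss to ignition Σ batch·LOI = 510.1 pbw; yield = glass ÷ total batch = 79.68%.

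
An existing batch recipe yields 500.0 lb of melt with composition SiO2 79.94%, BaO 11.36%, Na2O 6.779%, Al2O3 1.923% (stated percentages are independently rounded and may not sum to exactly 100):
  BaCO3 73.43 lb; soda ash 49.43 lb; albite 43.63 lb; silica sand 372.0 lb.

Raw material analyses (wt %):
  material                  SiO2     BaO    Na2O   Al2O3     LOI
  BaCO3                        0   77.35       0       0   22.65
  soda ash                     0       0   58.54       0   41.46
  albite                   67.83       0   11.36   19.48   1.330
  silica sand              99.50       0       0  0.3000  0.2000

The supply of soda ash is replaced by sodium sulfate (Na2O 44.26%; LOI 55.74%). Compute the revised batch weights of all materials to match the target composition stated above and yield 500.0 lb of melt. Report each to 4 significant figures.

Full precision is carried in all steps — intermediates appear with 4-significant-figure rounding at each printed step. Each reported number sees exactly one rounding. All derived quantities, including the four compositions, the totals, net glass mass, the yield, ignition loss, are computed starting from the weights per 500.0 lb of glass in full float precision precisely as stated by the problem or answer text.
Oxide-by-oxide targets in 500.0 lb melt:
  SiO2: 79.94% × 500.0 = 399.7 lb
  BaO: 11.36% × 500.0 = 56.80 lb
  Na2O: 6.779% × 500.0 = 33.90 lb
  Al2O3: 1.923% × 500.0 = 9.615 lb
Checking each oxide sum given the weights on record, on the stated basis (target by target, the sums agree exact up to rounding of places):
  SiO2: 43.63·0.6783 + 372.0·0.9950 = 399.7 lb (target 399.7 lb)
  BaO: 73.43·0.7735 = 56.80 lb (target 56.80 lb)
  Na2O: 65.38·0.4426 + 43.63·0.1136 = 33.89 lb (target 33.90 lb)
  Al2O3: 43.63·0.1948 + 372.0·0.003000 = 9.615 lb (target 9.615 lb)
Glass-mass sanity pass: total charge less LOI = 500.0 lb (the Σ of target masses is 500.0 lb; the stated basis being 500.0 lb — a pure rounding effect).
Whole-batch sum: Σ batch = 554.4 lb; loss to ignition Σ batch·LOI = 54.40 lb; glass ÷ batch gives a yield of 90.19%.

Revised batch per 500.0 lb melt:
  BaCO3: 73.43 lb
  sodium sulfate: 65.38 lb
  albite: 43.63 lb
  silica sand: 372.0 lb
Total batch = 554.4 lb; LOI loss = 54.40 lb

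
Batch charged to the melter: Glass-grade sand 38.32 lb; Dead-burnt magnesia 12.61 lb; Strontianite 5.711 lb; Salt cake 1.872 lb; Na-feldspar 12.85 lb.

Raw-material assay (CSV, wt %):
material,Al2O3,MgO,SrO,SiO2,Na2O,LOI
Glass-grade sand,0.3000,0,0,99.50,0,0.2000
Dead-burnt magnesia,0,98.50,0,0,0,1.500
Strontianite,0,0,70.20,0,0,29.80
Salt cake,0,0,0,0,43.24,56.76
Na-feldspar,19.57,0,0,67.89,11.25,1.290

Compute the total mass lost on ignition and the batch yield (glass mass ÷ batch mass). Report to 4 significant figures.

LOI loss = 3.196 lb; glass = 68.17 lb; yield = 95.52%

In-progress results are printed rounded to 4 significant digits as written — the working math holds exact precision in all steps; each reported result is rounded once only — all derived quantities (glass mass, the five compositions, totals, the yield, ignition loss) are rebuilt in full precision starting from the weights per 68.17 lb of glass, exactly as printed in problem or answer.
Each material's LOI contribution:
  Glass-grade sand: 38.32 × 0.002000 = 0.07664 lb
  Dead-burnt magnesia: 12.61 × 0.01500 = 0.1891 lb
  Strontianite: 5.711 × 0.2980 = 1.702 lb
  Salt cake: 1.872 × 0.5676 = 1.063 lb
  Na-feldspar: 12.85 × 0.01290 = 0.1658 lb
Total LOI = 3.196 lb
Glass = batch − LOI = 71.36 − 3.196 = 68.17 lb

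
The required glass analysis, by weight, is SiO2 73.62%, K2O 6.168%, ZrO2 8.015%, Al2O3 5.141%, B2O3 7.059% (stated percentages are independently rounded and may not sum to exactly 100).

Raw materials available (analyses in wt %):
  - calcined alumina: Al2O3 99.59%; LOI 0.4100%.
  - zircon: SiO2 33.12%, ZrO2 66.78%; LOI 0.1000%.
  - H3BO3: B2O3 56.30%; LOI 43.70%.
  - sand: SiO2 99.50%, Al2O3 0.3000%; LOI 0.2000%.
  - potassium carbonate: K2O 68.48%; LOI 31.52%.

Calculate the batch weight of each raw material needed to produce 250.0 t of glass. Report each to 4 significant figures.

Batch per 250.0 t glass:
  calcined alumina: 12.38 t
  zircon: 30.01 t
  H3BO3: 31.35 t
  sand: 175.0 t
  potassium carbonate: 22.52 t
Total batch = 271.3 t; LOI loss = 21.23 t; yield = 92.17%

Intermediates are shown, rounded to 4 significant digits, on the page; the working math maintains full float precision through the solve. A single rounding yields every reported number; all derived quantities are rebuilt in exact precision (the five compositions, ignition loss, yield, totals, net glass mass) from the batch weights per 250.0 t of glass exactly as printed in problem or answer.
Target oxide masses per 250.0 t glass:
  SiO2: 73.62% × 250.0 = 184.0 t
  K2O: 6.168% × 250.0 = 15.42 t
  ZrO2: 8.015% × 250.0 = 20.04 t
  Al2O3: 5.141% × 250.0 = 12.85 t
  B2O3: 7.059% × 250.0 = 17.65 t
Mass-balance tally per oxide working from each reported weight, at the basis given (sums match the target masses modulo rounding of the values):
  SiO2: 30.01·0.3312 + 175.0·0.9950 = 184.1 t (target 184.0 t)
  K2O: 22.52·0.6848 = 15.42 t (target 15.42 t)
  ZrO2: 30.01·0.6678 = 20.04 t (target 20.04 t)
  Al2O3: 12.38·0.9959 + 175.0·0.003000 = 12.85 t (target 12.85 t)
  B2O3: 31.35·0.5630 = 17.65 t (target 17.65 t)
Glass-mass sanity pass: the batch minus its LOI: 250.0 t (per-oxide target masses sum to 250.0 t; versus the stated basis of 250.0 t — any gap is answer rounding).
Total batch = Σ batch = 271.3 t; LOI loss = Σ batch·LOI = 21.23 t; yield: glass divided by total = 92.17%.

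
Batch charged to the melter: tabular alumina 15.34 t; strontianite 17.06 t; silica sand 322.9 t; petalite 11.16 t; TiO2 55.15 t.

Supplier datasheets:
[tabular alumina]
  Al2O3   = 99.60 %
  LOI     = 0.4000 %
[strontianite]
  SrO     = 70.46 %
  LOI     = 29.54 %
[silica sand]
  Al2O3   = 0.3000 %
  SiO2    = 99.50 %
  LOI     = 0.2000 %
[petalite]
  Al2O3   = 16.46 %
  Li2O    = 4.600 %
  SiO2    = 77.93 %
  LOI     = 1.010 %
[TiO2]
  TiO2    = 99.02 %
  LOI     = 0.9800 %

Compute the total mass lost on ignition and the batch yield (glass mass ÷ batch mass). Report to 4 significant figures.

Each numeric step keeps full float precision at every stage — mid-chain values are shown, rounded to four significant figures, on the page; every reported value takes exactly one rounding. All derived quantities, which include ignition loss, the yield, the five compositions, totals, glass mass, are carried at exact precision, exactly as printed in question or answer, using the weight values at 415.2 t of glass.
Each material's LOI contribution:
  tabular alumina: 15.34 × 0.004000 = 0.06136 t
  strontianite: 17.06 × 0.2954 = 5.040 t
  silica sand: 322.9 × 0.002000 = 0.6458 t
  petalite: 11.16 × 0.01010 = 0.1127 t
  TiO2: 55.15 × 0.009800 = 0.5405 t
Total LOI = 6.400 t
Glass = batch − LOI = 421.6 − 6.400 = 415.2 t

LOI loss = 6.400 t; glass = 415.2 t; yield = 98.48%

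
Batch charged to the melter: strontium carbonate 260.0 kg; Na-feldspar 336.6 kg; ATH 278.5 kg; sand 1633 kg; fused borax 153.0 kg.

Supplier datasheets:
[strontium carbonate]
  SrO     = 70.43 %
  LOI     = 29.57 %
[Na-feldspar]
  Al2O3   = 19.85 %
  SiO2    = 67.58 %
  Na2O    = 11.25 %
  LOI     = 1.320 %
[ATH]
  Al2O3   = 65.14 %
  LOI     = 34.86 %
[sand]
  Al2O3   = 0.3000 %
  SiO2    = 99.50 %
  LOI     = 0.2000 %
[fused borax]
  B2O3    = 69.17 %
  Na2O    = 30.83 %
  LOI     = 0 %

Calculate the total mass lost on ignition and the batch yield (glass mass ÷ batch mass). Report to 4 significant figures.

Each numeric step holds exact precision end to end; intermediates are shown (rounded to four significant digits) across the worked steps. Exactly one rounding goes into each reported result. All derived quantities (the five compositions, glass mass, LOI, totals, the yield) are carried in full precision starting from the weights for 2479 kg of glass, as written in either problem or answer.
Each material's LOI contribution:
  strontium carbonate: 260.0 × 0.2957 = 76.88 kg
  Na-feldspar: 336.6 × 0.01320 = 4.443 kg
  ATH: 278.5 × 0.3486 = 97.09 kg
  sand: 1633 × 0.002000 = 3.266 kg
  fused borax: 153.0 × 0 = 0 kg
Total LOI = 181.7 kg
Glass = batch − LOI = 2661 − 181.7 = 2479 kg

LOI loss = 181.7 kg; glass = 2479 kg; yield = 93.17%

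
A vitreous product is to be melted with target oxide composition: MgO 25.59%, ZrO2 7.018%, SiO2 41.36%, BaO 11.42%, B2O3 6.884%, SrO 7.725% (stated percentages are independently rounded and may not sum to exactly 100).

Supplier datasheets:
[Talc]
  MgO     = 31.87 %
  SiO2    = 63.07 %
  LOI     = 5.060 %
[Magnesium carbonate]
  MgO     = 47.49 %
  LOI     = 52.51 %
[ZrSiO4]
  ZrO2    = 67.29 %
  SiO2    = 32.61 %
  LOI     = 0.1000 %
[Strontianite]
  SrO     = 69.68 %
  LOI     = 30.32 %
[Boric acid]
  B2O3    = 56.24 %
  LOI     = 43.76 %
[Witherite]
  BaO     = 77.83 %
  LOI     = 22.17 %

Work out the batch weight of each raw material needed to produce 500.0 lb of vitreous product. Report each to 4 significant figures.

Intermediates are rounded to four significant digits wherever printed; all internal work holds exact precision through the solve — exactly one rounding is applied to every reported figure; all derived quantities are re-derived from the batch weights on 500.0 lb of glass in exact precision (the six compositions, ignition loss, the yield, the totals, glass mass) as they appear in problem or answer.
Oxide mass targets, per 500.0 lb vitreous product:
  MgO: 25.59% × 500.0 = 128.0 lb
  ZrO2: 7.018% × 500.0 = 35.09 lb
  SiO2: 41.36% × 500.0 = 206.8 lb
  BaO: 11.42% × 500.0 = 57.10 lb
  B2O3: 6.884% × 500.0 = 34.42 lb
  SrO: 7.725% × 500.0 = 38.62 lb
Oxide-by-oxide audit with the batch weights as given, against the basis in use (every target is met by its sum inside rounding margins):
  MgO: 300.9·0.3187 + 67.48·0.4749 = 127.9 lb (target 128.0 lb)
  ZrO2: 52.15·0.6729 = 35.09 lb (target 35.09 lb)
  SiO2: 300.9·0.6307 + 52.15·0.3261 = 206.8 lb (target 206.8 lb)
  BaO: 73.37·0.7783 = 57.10 lb (target 57.10 lb)
  B2O3: 61.20·0.5624 = 34.42 lb (target 34.42 lb)
  SrO: 55.43·0.6968 = 38.62 lb (target 38.62 lb)
Consistency of the glass mass: total batch − LOI = 500.0 lb (targets for the oxides total 500.0 lb; basis as stated: 500.0 lb — a pure rounding effect).
Batch total: Σ batch = 610.5 lb; LOI removed, Σ of batch·LOI: 110.6 lb; as yield: glass ÷ batch → 81.89%.

Batch per 500.0 lb vitreous product:
  Talc: 300.9 lb
  Magnesium carbonate: 67.48 lb
  ZrSiO4: 52.15 lb
  Strontianite: 55.43 lb
  Boric acid: 61.20 lb
  Witherite: 73.37 lb
Total batch = 610.5 lb; LOI loss = 110.6 lb; yield = 81.89%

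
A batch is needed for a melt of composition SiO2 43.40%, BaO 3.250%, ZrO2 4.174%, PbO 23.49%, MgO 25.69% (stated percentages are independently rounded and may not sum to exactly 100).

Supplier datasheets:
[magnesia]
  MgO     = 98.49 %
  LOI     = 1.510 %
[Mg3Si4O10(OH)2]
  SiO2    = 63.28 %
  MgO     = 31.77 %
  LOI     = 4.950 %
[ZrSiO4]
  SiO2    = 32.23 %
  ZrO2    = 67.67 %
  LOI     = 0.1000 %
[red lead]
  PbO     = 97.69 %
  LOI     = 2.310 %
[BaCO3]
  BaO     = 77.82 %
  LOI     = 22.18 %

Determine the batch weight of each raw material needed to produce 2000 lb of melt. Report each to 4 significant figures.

Batch per 2000 lb melt:
  magnesia: 99.48 lb
  Mg3Si4O10(OH)2: 1309 lb
  ZrSiO4: 123.4 lb
  red lead: 480.9 lb
  BaCO3: 83.53 lb
Total batch = 2096 lb; LOI loss = 96.06 lb; yield = 95.42%

Mid-chain values are displayed, rounded to 4 significant figures, across the worked steps. The working math runs at exact precision at every stage. Each reported number takes just one rounding. All derived quantities, including ignition loss, glass mass, the totals, the five compositions, yield, are recomputed using the weight values at 2000 lb of glass in full precision, precisely as stated by problem or answer.
Oxide-by-oxide targets in 2000 lb melt:
  SiO2: 43.40% × 2000 = 868.0 lb
  BaO: 3.250% × 2000 = 65.00 lb
  ZrO2: 4.174% × 2000 = 83.48 lb
  PbO: 23.49% × 2000 = 469.8 lb
  MgO: 25.69% × 2000 = 513.8 lb
Mass-balance tally per oxide given the weights on record, per the basis as stated (summed amounts equal target values given rounding of the digits):
  SiO2: 1309·0.6328 + 123.4·0.3223 = 868.1 lb (target 868.0 lb)
  BaO: 83.53·0.7782 = 65.00 lb (target 65.00 lb)
  ZrO2: 123.4·0.6767 = 83.50 lb (target 83.48 lb)
  PbO: 480.9·0.9769 = 469.8 lb (target 469.8 lb)
  MgO: 99.48·0.9849 + 1309·0.3177 = 513.8 lb (target 513.8 lb)
The glass-mass cross-check: the batch minus its LOI: 2000 lb (the Σ of target masses is 2000 lb; against the stated basis, 2000 lb — differing by rounding only).
Batch grand total — Σ batch = 2096 lb; loss to ignition Σ batch·LOI = 96.06 lb; the yield ratio, glass ÷ batch: 95.42%.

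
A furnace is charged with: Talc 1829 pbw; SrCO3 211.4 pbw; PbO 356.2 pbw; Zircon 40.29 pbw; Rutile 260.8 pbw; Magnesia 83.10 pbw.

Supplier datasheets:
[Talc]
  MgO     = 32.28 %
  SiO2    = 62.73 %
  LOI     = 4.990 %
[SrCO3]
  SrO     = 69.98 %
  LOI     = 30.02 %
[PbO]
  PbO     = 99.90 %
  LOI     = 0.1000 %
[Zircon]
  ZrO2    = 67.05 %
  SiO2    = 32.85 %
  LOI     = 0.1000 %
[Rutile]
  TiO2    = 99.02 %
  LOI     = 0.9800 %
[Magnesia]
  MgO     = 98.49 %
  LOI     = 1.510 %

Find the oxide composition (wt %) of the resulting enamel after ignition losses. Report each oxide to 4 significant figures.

All arithmetic holds full float precision in every operation; in-progress results are printed with 4-significant-digit rounding alongside each step — every reported result sees exactly one rounding; the derived quantities (six oxide percentages, the yield, net glass mass, totals, ignition loss) are re-derived from the weighed amounts on 2622 pbw of glass in exact precision precisely as stated by question or answer.
What the batch supplies per oxide:
  ZrO2: 40.29·0.6705 = 27.01 pbw
  SrO: 211.4·0.6998 = 147.9 pbw
  MgO: 1829·0.3228 + 83.10·0.9849 = 672.2 pbw
  PbO: 356.2·0.9990 = 355.8 pbw
  TiO2: 260.8·0.9902 = 258.2 pbw
  SiO2: 1829·0.6273 + 40.29·0.3285 = 1161 pbw
LOI: 1829·0.04990 + 211.4·0.3002 + 356.2·0.001000 + 40.29·0.001000 + 260.8·0.009800 + 83.10·0.01510 = 158.9 pbw
Net of LOI, the glass mass = 2781 − 158.9 = 2622 pbw (matching Σ of the oxides)
percent share: oxide ÷ glass, ×100

Glass mass = 2622 pbw (batch 2781 − LOI 158.9).
Composition: ZrO2 1.030%, SrO 5.642%, MgO 25.64%, PbO 13.57%, TiO2 9.850%, SiO2 44.27%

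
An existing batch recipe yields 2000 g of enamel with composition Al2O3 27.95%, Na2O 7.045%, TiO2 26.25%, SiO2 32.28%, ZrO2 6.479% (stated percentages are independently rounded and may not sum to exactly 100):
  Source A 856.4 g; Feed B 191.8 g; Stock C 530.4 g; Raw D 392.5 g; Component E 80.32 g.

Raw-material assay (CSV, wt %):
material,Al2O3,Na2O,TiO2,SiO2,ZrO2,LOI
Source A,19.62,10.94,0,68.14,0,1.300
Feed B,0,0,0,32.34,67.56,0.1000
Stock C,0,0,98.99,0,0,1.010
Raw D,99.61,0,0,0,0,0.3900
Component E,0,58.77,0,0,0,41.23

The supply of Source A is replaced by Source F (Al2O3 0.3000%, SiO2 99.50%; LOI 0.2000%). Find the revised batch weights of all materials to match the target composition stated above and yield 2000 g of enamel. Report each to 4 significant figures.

Revised batch per 2000 g enamel:
  Source F: 586.5 g
  Feed B: 191.8 g
  Stock C: 530.4 g
  Raw D: 559.4 g
  Component E: 239.7 g
Total batch = 2108 g; LOI loss = 107.7 g

Each numeric step holds exact precision from start to finish. Intermediates are printed rounded off to 4 significant digits within the worked lines — every reported value includes exactly one rounding; all derived quantities, including the totals, LOI, net glass mass, five oxide percentages, the yield, are recomputed from the weighed amounts for 2000 g of glass in exact precision, as given in problem or answer.
Oxide-by-oxide targets in 2000 g enamel:
  Al2O3: 27.95% × 2000 = 559.0 g
  Na2O: 7.045% × 2000 = 140.9 g
  TiO2: 26.25% × 2000 = 525.0 g
  SiO2: 32.28% × 2000 = 645.6 g
  ZrO2: 6.479% × 2000 = 129.6 g
Balance tally, oxide-wise, given the weights on record, under the basis named above (every target is met by its sum up to rounding of the answer):
  Al2O3: 586.5·0.003000 + 559.4·0.9961 = 559.0 g (target 559.0 g)
  Na2O: 239.7·0.5877 = 140.9 g (target 140.9 g)
  TiO2: 530.4·0.9899 = 525.0 g (target 525.0 g)
  SiO2: 586.5·0.9950 + 191.8·0.3234 = 645.6 g (target 645.6 g)
  ZrO2: 191.8·0.6756 = 129.6 g (target 129.6 g)
The glass-mass cross-check: batch total minus LOI = 2000 g (the targets, summed, come to 2000 g; with the basis standing at 2000 g — a pure rounding effect).
Whole-batch sum: Σ batch = 2108 g; loss to ignition Σ batch·LOI = 107.7 g; the yield ratio, glass ÷ batch: 94.89%.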